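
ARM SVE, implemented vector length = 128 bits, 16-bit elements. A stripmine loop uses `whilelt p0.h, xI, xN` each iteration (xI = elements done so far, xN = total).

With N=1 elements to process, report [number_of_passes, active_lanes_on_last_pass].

128-bit reg / 16-bit elem → 8 lanes
1 elements at 8/iter → 1 passes, remainder 1 on the last

[iterations, last_vl] = [1, 1]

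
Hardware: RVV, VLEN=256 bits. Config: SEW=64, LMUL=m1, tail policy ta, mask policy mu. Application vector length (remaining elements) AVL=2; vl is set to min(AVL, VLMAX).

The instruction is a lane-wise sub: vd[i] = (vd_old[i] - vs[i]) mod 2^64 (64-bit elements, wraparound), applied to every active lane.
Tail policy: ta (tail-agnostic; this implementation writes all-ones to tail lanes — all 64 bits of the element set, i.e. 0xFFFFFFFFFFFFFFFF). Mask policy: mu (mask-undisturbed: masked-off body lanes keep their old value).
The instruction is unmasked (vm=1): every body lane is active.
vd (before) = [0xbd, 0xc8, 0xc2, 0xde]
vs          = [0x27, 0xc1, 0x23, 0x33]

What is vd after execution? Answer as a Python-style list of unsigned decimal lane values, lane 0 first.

VLMAX = VLEN×LMUL/SEW = 256×1/64 = 4
vl = min(AVL, VLMAX) = min(2, 4) = 2
lane  0: sub(0xbd,0x27) ⇒ 0x96
lane  1: sub(0xc8,0xc1) ⇒ 0x07
lane  2: tail/ones ⇒ 0xffffffffffffffff
lane  3: tail/ones ⇒ 0xffffffffffffffff

vd = [150, 7, 18446744073709551615, 18446744073709551615]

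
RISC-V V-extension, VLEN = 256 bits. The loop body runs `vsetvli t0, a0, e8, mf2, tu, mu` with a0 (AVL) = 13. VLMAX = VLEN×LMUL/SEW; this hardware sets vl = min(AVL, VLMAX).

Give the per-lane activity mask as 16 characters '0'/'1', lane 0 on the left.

lanes per group: 256·1/2/8 = 16
AVL=13 ≤ VLMAX=16, so vl = 13
bits (lane 0 leftmost): 1111111111111000

predicate = 1111111111111000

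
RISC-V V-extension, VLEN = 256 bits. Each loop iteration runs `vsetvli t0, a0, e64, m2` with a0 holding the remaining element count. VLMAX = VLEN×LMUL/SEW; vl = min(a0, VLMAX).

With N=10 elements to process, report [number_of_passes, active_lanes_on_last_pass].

[iterations, last_vl] = [2, 2]

lanes per group: 256·2/64 = 8
N=10: ⌈10/8⌉ = 2 iters; last vl = 10 − 1×8 = 2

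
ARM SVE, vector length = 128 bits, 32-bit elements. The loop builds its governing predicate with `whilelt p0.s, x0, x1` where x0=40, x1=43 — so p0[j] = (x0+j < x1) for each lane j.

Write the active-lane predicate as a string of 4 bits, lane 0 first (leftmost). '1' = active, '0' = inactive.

128-bit reg / 32-bit elem → 4 lanes
whilelt: lane j active iff 40+j < 43 → j < 3 → 3 active
bits (lane 0 leftmost): 1110

predicate = 1110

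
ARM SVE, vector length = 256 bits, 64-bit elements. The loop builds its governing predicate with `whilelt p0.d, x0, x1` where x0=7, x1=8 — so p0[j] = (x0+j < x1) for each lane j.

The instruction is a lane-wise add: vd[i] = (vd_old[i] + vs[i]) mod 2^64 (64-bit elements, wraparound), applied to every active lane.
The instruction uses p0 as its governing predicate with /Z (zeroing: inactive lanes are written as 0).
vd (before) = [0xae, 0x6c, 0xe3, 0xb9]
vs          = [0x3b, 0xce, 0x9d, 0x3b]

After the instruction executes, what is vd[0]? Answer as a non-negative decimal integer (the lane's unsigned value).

lane count: 256 div 64 = 4
whilelt: lane j active iff 7+j < 8 → j < 1 → 1 active
lane  0: add(0xae,0x3b) ⇒ 0xe9
lane  1: tail/zero ⇒ 0x00
lane  2: tail/zero ⇒ 0x00
lane  3: tail/zero ⇒ 0x00

vd[0] = 233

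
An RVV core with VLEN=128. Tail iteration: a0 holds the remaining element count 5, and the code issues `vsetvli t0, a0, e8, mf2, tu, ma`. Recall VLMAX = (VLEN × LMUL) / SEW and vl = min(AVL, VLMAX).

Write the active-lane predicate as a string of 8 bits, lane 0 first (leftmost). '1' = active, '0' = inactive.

lanes per group: 128·1/2/8 = 8
AVL=5 ≤ VLMAX=8, so vl = 5
bits (lane 0 leftmost): 11111000

predicate = 11111000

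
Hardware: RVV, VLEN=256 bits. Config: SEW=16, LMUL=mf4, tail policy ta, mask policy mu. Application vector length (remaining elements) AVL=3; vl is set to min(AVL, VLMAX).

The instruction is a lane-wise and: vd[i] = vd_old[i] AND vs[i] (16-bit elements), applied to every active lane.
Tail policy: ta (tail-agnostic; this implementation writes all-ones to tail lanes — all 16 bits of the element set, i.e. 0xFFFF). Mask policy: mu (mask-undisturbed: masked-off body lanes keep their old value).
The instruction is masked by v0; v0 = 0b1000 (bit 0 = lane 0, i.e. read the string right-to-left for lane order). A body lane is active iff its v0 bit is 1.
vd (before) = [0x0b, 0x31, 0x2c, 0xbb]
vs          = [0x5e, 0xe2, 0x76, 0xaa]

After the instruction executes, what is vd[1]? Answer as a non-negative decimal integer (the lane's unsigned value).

lanes per group: 256·1/4/16 = 4
AVL=3 ≤ VLMAX=4, so vl = 3
lane  0: mask-off/keep ⇒ 0x0b
lane  1: mask-off/keep ⇒ 0x31
lane  2: mask-off/keep ⇒ 0x2c
lane  3: tail/ones ⇒ 0xffff

vd[1] = 49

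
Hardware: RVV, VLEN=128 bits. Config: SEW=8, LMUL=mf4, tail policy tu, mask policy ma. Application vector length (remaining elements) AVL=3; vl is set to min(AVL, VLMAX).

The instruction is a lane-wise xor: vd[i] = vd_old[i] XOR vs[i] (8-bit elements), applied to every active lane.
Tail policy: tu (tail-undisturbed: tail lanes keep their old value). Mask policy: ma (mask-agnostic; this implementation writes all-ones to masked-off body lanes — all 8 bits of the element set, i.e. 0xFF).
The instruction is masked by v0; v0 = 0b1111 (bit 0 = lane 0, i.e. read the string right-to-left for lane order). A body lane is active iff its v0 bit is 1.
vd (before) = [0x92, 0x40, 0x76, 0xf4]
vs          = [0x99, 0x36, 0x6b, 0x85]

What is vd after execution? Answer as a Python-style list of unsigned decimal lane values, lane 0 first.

lanes per group: 128·1/4/8 = 4
AVL=3 ≤ VLMAX=4, so vl = 3
vd[0] xor(0x92,0x99) -> 0x0b
vd[1] xor(0x40,0x36) -> 0x76
vd[2] xor(0x76,0x6b) -> 0x1d
vd[3] tail/keep -> 0xf4

vd = [11, 118, 29, 244]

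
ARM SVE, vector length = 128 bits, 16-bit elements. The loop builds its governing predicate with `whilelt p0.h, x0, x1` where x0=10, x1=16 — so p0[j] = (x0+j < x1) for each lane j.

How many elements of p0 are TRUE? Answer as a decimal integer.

128-bit reg / 16-bit elem → 8 lanes
whilelt: lane j active iff 10+j < 16 → j < 6 → 6 active

vl = 6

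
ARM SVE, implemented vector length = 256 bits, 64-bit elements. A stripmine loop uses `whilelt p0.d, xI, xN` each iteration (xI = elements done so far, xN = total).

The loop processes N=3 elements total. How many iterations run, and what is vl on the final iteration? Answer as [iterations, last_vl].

lane count: 256 div 64 = 4
iterations = ceil(3/4) = 1; final-pass vl = 3

[iterations, last_vl] = [1, 3]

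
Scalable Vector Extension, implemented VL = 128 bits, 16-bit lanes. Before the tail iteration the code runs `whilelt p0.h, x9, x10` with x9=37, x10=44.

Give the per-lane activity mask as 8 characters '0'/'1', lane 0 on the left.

register lanes = 128/16 = 8
whilelt: lane j active iff 37+j < 44 → j < 7 → 7 active
bits (lane 0 leftmost): 11111110

predicate = 11111110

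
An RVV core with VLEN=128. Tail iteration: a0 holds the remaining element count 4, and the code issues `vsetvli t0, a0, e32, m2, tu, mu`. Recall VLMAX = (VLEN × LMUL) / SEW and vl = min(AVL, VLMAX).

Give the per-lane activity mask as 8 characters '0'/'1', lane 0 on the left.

lanes per group: 128·2/32 = 8
vl = min(AVL, VLMAX) = min(4, 8) = 4
bits (lane 0 leftmost): 11110000

predicate = 11110000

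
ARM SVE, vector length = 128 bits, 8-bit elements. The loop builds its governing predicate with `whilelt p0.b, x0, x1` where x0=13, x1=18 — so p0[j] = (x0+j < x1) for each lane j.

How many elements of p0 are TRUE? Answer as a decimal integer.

vl = 5

register lanes = 128/8 = 16
whilelt: lane j active iff 13+j < 18 → j < 5 → 5 active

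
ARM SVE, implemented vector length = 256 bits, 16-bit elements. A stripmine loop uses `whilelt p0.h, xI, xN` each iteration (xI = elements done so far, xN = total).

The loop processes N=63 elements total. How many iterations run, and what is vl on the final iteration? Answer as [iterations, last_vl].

[iterations, last_vl] = [4, 15]

lane count: 256 div 16 = 16
N=63: ⌈63/16⌉ = 4 iters; last vl = 63 − 3×16 = 15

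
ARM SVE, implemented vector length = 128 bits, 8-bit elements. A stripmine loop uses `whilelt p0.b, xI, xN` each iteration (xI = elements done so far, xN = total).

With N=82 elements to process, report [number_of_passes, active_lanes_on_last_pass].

128-bit reg / 8-bit elem → 16 lanes
82 elements at 16/iter → 6 passes, remainder 2 on the last

[iterations, last_vl] = [6, 2]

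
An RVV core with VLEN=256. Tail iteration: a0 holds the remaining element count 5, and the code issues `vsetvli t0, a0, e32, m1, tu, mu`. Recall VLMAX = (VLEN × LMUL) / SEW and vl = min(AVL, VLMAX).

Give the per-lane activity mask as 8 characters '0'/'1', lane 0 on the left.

lanes per group: 256·1/32 = 8
vl ← min(5, 8) = 5
bits (lane 0 leftmost): 11111000

predicate = 11111000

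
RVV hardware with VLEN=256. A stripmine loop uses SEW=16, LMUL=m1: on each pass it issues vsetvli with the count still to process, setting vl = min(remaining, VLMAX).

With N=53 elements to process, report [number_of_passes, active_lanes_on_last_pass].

[iterations, last_vl] = [4, 5]

lanes per group: 256·1/16 = 16
53 elements at 16/iter → 4 passes, remainder 5 on the last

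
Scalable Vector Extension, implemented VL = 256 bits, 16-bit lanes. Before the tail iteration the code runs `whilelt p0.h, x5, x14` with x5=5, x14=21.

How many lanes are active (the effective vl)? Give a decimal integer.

256-bit reg / 16-bit elem → 16 lanes
active while 5+j < 21, i.e. j ∈ [0,16) capped at 16 ⇒ 16

vl = 16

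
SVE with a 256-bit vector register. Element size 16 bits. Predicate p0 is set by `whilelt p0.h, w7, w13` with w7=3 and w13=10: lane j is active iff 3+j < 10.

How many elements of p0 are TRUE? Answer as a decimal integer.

lane count: 256 div 16 = 16
p0[j] = (3+j < 10); true for j=0..6 → 7 lanes set

vl = 7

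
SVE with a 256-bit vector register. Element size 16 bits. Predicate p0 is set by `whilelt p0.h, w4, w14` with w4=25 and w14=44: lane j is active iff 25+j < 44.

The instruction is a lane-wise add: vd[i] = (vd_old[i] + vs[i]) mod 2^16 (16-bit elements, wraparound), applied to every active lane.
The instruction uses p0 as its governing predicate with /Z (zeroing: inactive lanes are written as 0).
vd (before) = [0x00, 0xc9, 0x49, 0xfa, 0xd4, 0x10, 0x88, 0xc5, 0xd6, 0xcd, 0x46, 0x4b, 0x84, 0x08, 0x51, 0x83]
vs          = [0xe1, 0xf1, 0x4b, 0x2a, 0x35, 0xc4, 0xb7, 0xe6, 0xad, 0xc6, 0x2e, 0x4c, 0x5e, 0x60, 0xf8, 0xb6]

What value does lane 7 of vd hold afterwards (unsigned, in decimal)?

vd[7] = 427

register lanes = 256/16 = 16
whilelt: lane j active iff 25+j < 44 → j < 19 → 16 active
[0] add(0x00,0xe1) = 0xe1
[1] add(0xc9,0xf1) = 0x1ba
[2] add(0x49,0x4b) = 0x94
[3] add(0xfa,0x2a) = 0x124
[4] add(0xd4,0x35) = 0x109
[5] add(0x10,0xc4) = 0xd4
[6] add(0x88,0xb7) = 0x13f
[7] add(0xc5,0xe6) = 0x1ab
[8] add(0xd6,0xad) = 0x183
[9] add(0xcd,0xc6) = 0x193
[10] add(0x46,0x2e) = 0x74
[11] add(0x4b,0x4c) = 0x97
[12] add(0x84,0x5e) = 0xe2
[13] add(0x08,0x60) = 0x68
[14] add(0x51,0xf8) = 0x149
[15] add(0x83,0xb6) = 0x139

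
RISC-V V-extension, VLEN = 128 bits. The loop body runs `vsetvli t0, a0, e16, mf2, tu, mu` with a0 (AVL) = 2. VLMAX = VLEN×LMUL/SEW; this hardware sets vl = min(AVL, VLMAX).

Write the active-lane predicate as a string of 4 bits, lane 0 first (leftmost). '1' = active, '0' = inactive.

lanes per group: 128·1/2/16 = 4
vl = min(AVL, VLMAX) = min(2, 4) = 2
bits (lane 0 leftmost): 1100

predicate = 1100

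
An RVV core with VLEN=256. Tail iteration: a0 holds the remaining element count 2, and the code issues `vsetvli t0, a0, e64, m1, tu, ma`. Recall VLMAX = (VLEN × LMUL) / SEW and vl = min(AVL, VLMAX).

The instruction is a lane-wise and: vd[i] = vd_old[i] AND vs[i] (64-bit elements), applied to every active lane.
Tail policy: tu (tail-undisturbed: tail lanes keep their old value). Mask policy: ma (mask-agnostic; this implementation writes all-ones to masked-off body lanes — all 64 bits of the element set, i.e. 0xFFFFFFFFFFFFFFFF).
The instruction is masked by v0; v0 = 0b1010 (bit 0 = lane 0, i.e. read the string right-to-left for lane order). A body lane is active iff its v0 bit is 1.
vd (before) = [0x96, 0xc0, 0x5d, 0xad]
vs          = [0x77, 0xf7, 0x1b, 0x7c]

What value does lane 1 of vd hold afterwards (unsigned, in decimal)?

VLMAX = (256 × 1) / 64 = 4 lanes
AVL=2 ≤ VLMAX=4, so vl = 2
  i=0: mask-off/ones → 18446744073709551615
  i=1: and(0xc0,0xf7) → 192
  i=2: tail/keep → 93
  i=3: tail/keep → 173

vd[1] = 192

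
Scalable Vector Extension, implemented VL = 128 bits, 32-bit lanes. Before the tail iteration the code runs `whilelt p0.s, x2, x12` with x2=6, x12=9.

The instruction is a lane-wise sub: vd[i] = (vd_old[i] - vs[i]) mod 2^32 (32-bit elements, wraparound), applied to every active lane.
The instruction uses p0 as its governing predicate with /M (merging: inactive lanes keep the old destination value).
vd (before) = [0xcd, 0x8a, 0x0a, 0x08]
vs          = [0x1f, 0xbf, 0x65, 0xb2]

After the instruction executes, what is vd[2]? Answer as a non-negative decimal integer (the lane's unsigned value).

register lanes = 128/32 = 4
active while 6+j < 9, i.e. j ∈ [0,3) capped at 4 ⇒ 3
  i=0: sub(0xcd,0x1f) → 174
  i=1: sub(0x8a,0xbf) → 4294967243
  i=2: sub(0x0a,0x65) → 4294967205
  i=3: tail/keep → 8

vd[2] = 4294967205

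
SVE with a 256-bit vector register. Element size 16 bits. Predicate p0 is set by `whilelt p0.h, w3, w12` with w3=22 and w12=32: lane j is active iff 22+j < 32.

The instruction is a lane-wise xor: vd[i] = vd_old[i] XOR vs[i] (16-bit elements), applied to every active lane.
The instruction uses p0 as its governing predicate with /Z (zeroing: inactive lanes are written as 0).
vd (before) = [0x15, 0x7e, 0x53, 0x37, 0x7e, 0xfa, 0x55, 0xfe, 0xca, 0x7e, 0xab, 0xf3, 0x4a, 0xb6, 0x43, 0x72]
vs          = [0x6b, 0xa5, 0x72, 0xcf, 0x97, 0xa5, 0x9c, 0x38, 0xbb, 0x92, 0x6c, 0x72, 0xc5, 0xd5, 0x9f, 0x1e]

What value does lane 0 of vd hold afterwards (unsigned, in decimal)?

lane count: 256 div 16 = 16
whilelt: lane j active iff 22+j < 32 → j < 10 → 10 active
vd[0] xor(0x15,0x6b) -> 0x7e
vd[1] xor(0x7e,0xa5) -> 0xdb
vd[2] xor(0x53,0x72) -> 0x21
vd[3] xor(0x37,0xcf) -> 0xf8
vd[4] xor(0x7e,0x97) -> 0xe9
vd[5] xor(0xfa,0xa5) -> 0x5f
vd[6] xor(0x55,0x9c) -> 0xc9
vd[7] xor(0xfe,0x38) -> 0xc6
vd[8] xor(0xca,0xbb) -> 0x71
vd[9] xor(0x7e,0x92) -> 0xec
vd[10] tail/zero -> 0x00
vd[11] tail/zero -> 0x00
vd[12] tail/zero -> 0x00
vd[13] tail/zero -> 0x00
vd[14] tail/zero -> 0x00
vd[15] tail/zero -> 0x00

vd[0] = 126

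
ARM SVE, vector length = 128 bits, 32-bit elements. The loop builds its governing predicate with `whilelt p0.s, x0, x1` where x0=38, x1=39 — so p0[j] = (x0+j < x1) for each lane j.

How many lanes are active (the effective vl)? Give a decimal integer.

register lanes = 128/32 = 4
p0[j] = (38+j < 39); true for j=0..0 → 1 lanes set

vl = 1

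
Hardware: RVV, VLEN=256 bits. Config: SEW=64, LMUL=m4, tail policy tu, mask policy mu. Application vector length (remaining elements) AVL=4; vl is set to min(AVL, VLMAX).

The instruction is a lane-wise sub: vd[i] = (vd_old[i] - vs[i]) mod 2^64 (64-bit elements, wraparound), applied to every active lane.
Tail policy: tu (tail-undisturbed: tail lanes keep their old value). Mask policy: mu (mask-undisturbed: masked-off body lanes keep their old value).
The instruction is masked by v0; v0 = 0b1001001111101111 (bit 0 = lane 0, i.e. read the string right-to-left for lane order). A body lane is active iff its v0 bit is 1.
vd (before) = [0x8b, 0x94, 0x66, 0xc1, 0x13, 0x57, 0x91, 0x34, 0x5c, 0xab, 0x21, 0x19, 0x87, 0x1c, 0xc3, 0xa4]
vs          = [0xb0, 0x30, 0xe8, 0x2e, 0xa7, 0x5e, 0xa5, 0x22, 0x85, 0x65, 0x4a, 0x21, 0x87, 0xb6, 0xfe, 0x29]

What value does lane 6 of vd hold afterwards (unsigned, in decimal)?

VLMAX = VLEN×LMUL/SEW = 256×4/64 = 16
vl = min(AVL, VLMAX) = min(4, 16) = 4
vd[0] sub(0x8b,0xb0) -> 0xffffffffffffffdb
vd[1] sub(0x94,0x30) -> 0x64
vd[2] sub(0x66,0xe8) -> 0xffffffffffffff7e
vd[3] sub(0xc1,0x2e) -> 0x93
vd[4] tail/keep -> 0x13
vd[5] tail/keep -> 0x57
vd[6] tail/keep -> 0x91
vd[7] tail/keep -> 0x34
vd[8] tail/keep -> 0x5c
vd[9] tail/keep -> 0xab
vd[10] tail/keep -> 0x21
vd[11] tail/keep -> 0x19
vd[12] tail/keep -> 0x87
vd[13] tail/keep -> 0x1c
vd[14] tail/keep -> 0xc3
vd[15] tail/keep -> 0xa4

vd[6] = 145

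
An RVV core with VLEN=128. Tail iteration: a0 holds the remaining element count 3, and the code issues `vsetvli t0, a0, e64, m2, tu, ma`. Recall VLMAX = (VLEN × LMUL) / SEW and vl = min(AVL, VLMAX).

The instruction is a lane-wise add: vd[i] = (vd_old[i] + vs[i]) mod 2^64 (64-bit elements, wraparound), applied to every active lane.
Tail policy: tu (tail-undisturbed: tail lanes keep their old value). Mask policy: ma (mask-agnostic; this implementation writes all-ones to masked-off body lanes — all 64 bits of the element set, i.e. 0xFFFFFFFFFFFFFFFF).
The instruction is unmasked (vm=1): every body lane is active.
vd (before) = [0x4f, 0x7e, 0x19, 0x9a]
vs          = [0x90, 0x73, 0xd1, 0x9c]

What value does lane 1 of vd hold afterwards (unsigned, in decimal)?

VLMAX = (128 × 2) / 64 = 4 lanes
vl = min(AVL, VLMAX) = min(3, 4) = 3
  i=0: add(0x4f,0x90) → 223
  i=1: add(0x7e,0x73) → 241
  i=2: add(0x19,0xd1) → 234
  i=3: tail/keep → 154

vd[1] = 241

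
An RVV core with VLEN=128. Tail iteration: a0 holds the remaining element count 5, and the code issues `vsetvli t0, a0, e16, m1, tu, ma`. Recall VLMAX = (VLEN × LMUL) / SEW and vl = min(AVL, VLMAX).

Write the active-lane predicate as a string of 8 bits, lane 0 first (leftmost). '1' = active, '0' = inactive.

VLMAX = VLEN×LMUL/SEW = 128×1/16 = 8
AVL=5 ≤ VLMAX=8, so vl = 5
bits (lane 0 leftmost): 11111000

predicate = 11111000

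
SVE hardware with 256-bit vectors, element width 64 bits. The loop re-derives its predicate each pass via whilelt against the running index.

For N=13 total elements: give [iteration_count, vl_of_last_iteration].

[iterations, last_vl] = [4, 1]

lane count: 256 div 64 = 4
N=13: ⌈13/4⌉ = 4 iters; last vl = 13 − 3×4 = 1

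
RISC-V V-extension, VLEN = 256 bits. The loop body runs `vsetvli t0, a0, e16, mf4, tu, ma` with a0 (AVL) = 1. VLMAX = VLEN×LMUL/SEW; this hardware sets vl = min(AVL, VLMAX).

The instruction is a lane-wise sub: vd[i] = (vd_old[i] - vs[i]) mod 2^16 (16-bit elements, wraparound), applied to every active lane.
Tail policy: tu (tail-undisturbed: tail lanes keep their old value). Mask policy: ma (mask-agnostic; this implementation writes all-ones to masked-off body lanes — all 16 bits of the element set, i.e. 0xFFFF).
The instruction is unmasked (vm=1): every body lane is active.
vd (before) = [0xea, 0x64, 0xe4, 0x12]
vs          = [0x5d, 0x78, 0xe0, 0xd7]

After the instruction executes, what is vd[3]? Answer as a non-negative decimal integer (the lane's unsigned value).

vd[3] = 18

VLMAX = (256 × 1/4) / 16 = 4 lanes
vl = min(AVL, VLMAX) = min(1, 4) = 1
vd[0] sub(0xea,0x5d) -> 0x8d
vd[1] tail/keep -> 0x64
vd[2] tail/keep -> 0xe4
vd[3] tail/keep -> 0x12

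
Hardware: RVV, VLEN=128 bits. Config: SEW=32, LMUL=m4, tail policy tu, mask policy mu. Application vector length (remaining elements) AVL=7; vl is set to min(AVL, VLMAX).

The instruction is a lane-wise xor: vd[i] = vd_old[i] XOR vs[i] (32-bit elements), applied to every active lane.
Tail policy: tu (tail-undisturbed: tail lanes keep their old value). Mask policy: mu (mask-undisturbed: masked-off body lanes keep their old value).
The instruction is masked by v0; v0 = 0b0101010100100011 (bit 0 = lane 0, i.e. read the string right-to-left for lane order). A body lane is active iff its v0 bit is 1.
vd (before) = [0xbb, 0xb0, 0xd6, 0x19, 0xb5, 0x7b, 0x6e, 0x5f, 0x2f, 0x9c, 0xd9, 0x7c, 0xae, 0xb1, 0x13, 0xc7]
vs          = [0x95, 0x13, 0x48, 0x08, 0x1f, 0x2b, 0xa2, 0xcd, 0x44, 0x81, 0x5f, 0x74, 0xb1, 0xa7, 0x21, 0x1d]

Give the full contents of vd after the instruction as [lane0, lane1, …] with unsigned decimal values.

VLMAX = (128 × 4) / 32 = 16 lanes
vl ← min(7, 16) = 7
vd[0] xor(0xbb,0x95) -> 0x2e
vd[1] xor(0xb0,0x13) -> 0xa3
vd[2] mask-off/keep -> 0xd6
vd[3] mask-off/keep -> 0x19
vd[4] mask-off/keep -> 0xb5
vd[5] xor(0x7b,0x2b) -> 0x50
vd[6] mask-off/keep -> 0x6e
vd[7] tail/keep -> 0x5f
vd[8] tail/keep -> 0x2f
vd[9] tail/keep -> 0x9c
vd[10] tail/keep -> 0xd9
vd[11] tail/keep -> 0x7c
vd[12] tail/keep -> 0xae
vd[13] tail/keep -> 0xb1
vd[14] tail/keep -> 0x13
vd[15] tail/keep -> 0xc7

vd = [46, 163, 214, 25, 181, 80, 110, 95, 47, 156, 217, 124, 174, 177, 19, 199]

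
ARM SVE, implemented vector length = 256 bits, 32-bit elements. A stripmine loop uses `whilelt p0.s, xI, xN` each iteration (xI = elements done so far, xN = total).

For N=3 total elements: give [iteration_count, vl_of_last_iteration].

lane count: 256 div 32 = 8
N=3: ⌈3/8⌉ = 1 iters; last vl = 3 − 0×8 = 3

[iterations, last_vl] = [1, 3]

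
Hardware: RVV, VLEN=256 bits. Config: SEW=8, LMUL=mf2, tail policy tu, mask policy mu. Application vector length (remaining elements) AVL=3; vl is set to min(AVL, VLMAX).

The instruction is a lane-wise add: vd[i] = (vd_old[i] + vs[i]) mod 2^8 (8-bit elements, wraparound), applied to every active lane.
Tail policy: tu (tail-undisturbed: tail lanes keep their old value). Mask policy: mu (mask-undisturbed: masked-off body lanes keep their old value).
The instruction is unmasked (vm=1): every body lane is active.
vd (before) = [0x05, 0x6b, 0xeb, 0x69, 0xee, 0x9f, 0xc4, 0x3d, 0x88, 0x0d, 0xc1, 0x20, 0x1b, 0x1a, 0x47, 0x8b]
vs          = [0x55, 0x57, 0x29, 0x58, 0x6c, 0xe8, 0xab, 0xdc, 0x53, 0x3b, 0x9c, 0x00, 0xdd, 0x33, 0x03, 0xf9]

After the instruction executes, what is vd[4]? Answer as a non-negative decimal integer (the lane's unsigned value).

lanes per group: 256·1/2/8 = 16
AVL=3 ≤ VLMAX=16, so vl = 3
lane  0: add(0x05,0x55) ⇒ 0x5a
lane  1: add(0x6b,0x57) ⇒ 0xc2
lane  2: add(0xeb,0x29) ⇒ 0x14
lane  3: tail/keep ⇒ 0x69
lane  4: tail/keep ⇒ 0xee
lane  5: tail/keep ⇒ 0x9f
lane  6: tail/keep ⇒ 0xc4
lane  7: tail/keep ⇒ 0x3d
lane  8: tail/keep ⇒ 0x88
lane  9: tail/keep ⇒ 0x0d
lane 10: tail/keep ⇒ 0xc1
lane 11: tail/keep ⇒ 0x20
lane 12: tail/keep ⇒ 0x1b
lane 13: tail/keep ⇒ 0x1a
lane 14: tail/keep ⇒ 0x47
lane 15: tail/keep ⇒ 0x8b

vd[4] = 238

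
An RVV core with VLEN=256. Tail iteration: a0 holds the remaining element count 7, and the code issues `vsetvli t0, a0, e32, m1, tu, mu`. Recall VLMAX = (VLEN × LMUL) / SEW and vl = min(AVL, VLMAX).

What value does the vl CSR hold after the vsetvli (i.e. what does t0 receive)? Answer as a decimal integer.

vl = 7

lanes per group: 256·1/32 = 8
vl ← min(7, 8) = 7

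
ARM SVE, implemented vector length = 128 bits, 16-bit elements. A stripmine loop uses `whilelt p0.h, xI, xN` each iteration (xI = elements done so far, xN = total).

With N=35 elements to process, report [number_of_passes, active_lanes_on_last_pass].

128-bit reg / 16-bit elem → 8 lanes
N=35: ⌈35/8⌉ = 5 iters; last vl = 35 − 4×8 = 3

[iterations, last_vl] = [5, 3]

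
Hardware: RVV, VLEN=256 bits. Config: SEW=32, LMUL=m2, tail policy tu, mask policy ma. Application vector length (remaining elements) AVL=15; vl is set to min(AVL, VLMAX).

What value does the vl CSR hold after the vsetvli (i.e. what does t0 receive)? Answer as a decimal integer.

vl = 15

lanes per group: 256·2/32 = 16
vl ← min(15, 16) = 15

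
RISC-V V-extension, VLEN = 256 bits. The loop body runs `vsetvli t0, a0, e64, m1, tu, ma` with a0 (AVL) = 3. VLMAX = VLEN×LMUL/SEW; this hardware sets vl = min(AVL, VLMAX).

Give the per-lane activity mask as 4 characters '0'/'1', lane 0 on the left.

predicate = 1110

VLMAX = (256 × 1) / 64 = 4 lanes
vl = min(AVL, VLMAX) = min(3, 4) = 3
bits (lane 0 leftmost): 1110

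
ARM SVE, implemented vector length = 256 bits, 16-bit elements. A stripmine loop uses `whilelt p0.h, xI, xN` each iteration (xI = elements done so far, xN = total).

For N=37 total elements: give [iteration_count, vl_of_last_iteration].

256-bit reg / 16-bit elem → 16 lanes
37 elements at 16/iter → 3 passes, remainder 5 on the last

[iterations, last_vl] = [3, 5]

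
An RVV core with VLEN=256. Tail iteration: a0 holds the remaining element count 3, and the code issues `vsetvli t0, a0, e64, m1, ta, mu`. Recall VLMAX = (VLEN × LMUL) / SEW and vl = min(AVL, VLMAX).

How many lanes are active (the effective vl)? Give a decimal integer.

vl = 3

lanes per group: 256·1/64 = 4
vl = min(AVL, VLMAX) = min(3, 4) = 3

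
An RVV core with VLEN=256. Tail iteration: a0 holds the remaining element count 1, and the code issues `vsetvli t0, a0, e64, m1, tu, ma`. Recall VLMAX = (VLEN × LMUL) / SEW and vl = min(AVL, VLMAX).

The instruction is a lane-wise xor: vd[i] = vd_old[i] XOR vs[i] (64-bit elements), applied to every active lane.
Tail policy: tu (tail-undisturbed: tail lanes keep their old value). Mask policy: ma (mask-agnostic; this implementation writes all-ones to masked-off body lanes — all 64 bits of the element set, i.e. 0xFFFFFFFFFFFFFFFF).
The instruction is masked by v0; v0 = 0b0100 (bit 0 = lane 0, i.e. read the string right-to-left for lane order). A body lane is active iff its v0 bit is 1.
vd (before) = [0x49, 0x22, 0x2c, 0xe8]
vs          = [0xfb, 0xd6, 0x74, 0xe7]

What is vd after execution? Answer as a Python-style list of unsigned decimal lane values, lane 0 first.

vd = [18446744073709551615, 34, 44, 232]

lanes per group: 256·1/64 = 4
vl ← min(1, 4) = 1
[0] mask-off/ones = 0xffffffffffffffff
[1] tail/keep = 0x22
[2] tail/keep = 0x2c
[3] tail/keep = 0xe8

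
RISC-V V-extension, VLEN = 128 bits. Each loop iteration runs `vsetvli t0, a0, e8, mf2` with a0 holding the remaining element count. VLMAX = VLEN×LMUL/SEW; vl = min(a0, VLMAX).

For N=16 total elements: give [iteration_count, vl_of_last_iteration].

VLMAX = VLEN×LMUL/SEW = 128×1/2/8 = 8
iterations = ceil(16/8) = 2; final-pass vl = 8

[iterations, last_vl] = [2, 8]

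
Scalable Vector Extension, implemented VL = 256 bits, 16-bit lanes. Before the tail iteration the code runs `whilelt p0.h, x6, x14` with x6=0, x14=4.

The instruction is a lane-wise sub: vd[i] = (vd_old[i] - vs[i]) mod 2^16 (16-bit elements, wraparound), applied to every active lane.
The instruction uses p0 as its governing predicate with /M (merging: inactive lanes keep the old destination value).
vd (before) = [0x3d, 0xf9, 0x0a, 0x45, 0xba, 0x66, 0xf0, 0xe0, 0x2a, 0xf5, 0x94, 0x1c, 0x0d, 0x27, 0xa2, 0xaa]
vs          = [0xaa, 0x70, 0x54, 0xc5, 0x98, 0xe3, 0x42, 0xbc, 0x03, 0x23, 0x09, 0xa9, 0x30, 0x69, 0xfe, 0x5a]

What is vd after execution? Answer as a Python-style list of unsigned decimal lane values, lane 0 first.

256-bit reg / 16-bit elem → 16 lanes
whilelt: lane j active iff 0+j < 4 → j < 4 → 4 active
  i=0: sub(0x3d,0xaa) → 65427
  i=1: sub(0xf9,0x70) → 137
  i=2: sub(0x0a,0x54) → 65462
  i=3: sub(0x45,0xc5) → 65408
  i=4: tail/keep → 186
  i=5: tail/keep → 102
  i=6: tail/keep → 240
  i=7: tail/keep → 224
  i=8: tail/keep → 42
  i=9: tail/keep → 245
  i=10: tail/keep → 148
  i=11: tail/keep → 28
  i=12: tail/keep → 13
  i=13: tail/keep → 39
  i=14: tail/keep → 162
  i=15: tail/keep → 170

vd = [65427, 137, 65462, 65408, 186, 102, 240, 224, 42, 245, 148, 28, 13, 39, 162, 170]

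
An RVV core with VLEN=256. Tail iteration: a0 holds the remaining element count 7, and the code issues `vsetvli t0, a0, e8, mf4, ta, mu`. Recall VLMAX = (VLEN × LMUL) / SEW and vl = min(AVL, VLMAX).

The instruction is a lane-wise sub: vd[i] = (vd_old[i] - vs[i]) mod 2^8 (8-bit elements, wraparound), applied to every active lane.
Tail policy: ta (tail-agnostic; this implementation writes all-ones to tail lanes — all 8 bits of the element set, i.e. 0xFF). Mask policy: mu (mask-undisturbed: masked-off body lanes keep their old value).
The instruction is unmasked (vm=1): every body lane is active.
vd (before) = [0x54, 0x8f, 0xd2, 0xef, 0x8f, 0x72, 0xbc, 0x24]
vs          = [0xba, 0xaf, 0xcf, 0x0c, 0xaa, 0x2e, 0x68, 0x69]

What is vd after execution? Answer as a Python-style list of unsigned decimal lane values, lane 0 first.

vd = [154, 224, 3, 227, 229, 68, 84, 255]

lanes per group: 256·1/4/8 = 8
vl = min(AVL, VLMAX) = min(7, 8) = 7
[0] sub(0x54,0xba) = 0x9a
[1] sub(0x8f,0xaf) = 0xe0
[2] sub(0xd2,0xcf) = 0x03
[3] sub(0xef,0x0c) = 0xe3
[4] sub(0x8f,0xaa) = 0xe5
[5] sub(0x72,0x2e) = 0x44
[6] sub(0xbc,0x68) = 0x54
[7] tail/ones = 0xff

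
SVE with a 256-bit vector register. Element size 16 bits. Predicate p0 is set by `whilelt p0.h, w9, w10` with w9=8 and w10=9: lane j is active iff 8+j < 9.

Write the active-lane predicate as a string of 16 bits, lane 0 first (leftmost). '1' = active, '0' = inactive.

lane count: 256 div 16 = 16
whilelt: lane j active iff 8+j < 9 → j < 1 → 1 active
bits (lane 0 leftmost): 1000000000000000

predicate = 1000000000000000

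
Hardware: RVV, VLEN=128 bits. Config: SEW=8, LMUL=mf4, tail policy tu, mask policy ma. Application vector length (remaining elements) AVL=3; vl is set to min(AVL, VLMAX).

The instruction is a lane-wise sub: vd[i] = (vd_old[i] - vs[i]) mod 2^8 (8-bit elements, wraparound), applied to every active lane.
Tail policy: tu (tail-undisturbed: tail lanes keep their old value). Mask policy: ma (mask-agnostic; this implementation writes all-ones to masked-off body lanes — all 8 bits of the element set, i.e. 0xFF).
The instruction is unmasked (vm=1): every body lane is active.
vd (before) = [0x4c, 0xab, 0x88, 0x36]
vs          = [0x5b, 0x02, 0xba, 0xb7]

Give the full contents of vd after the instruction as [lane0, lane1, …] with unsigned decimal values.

VLMAX = VLEN×LMUL/SEW = 128×1/4/8 = 4
AVL=3 ≤ VLMAX=4, so vl = 3
[0] sub(0x4c,0x5b) = 0xf1
[1] sub(0xab,0x02) = 0xa9
[2] sub(0x88,0xba) = 0xce
[3] tail/keep = 0x36

vd = [241, 169, 206, 54]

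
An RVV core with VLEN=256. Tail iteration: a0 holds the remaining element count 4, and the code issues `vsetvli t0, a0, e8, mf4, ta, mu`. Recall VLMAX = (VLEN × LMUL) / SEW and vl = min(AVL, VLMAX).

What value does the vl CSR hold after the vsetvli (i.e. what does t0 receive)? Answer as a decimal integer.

VLMAX = VLEN×LMUL/SEW = 256×1/4/8 = 8
vl ← min(4, 8) = 4

vl = 4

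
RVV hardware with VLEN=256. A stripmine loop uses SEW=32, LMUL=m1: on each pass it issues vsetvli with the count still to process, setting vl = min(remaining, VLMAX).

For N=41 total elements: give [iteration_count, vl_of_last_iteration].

[iterations, last_vl] = [6, 1]

lanes per group: 256·1/32 = 8
N=41: ⌈41/8⌉ = 6 iters; last vl = 41 − 5×8 = 1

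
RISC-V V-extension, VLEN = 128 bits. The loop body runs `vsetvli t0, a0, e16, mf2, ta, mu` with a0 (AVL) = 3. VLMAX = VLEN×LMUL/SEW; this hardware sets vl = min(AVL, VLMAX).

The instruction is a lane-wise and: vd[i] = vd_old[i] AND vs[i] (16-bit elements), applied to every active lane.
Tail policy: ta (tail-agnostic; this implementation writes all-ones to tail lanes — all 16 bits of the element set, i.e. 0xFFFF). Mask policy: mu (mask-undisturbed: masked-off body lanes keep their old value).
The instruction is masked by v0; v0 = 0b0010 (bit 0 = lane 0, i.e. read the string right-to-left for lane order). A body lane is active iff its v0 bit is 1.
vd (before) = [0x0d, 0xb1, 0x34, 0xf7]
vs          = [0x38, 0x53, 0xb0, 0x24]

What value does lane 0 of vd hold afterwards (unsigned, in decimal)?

VLMAX = (128 × 1/2) / 16 = 4 lanes
AVL=3 ≤ VLMAX=4, so vl = 3
[0] mask-off/keep = 0x0d
[1] and(0xb1,0x53) = 0x11
[2] mask-off/keep = 0x34
[3] tail/ones = 0xffff

vd[0] = 13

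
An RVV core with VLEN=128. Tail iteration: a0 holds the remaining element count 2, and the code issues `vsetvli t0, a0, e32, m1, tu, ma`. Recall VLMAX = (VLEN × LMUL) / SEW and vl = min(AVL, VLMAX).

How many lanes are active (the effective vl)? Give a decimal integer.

lanes per group: 128·1/32 = 4
AVL=2 ≤ VLMAX=4, so vl = 2

vl = 2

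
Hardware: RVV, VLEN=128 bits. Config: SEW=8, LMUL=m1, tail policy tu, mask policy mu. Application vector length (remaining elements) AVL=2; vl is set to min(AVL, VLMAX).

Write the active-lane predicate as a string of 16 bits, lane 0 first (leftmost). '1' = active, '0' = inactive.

VLMAX = VLEN×LMUL/SEW = 128×1/8 = 16
vl ← min(2, 16) = 2
bits (lane 0 leftmost): 1100000000000000

predicate = 1100000000000000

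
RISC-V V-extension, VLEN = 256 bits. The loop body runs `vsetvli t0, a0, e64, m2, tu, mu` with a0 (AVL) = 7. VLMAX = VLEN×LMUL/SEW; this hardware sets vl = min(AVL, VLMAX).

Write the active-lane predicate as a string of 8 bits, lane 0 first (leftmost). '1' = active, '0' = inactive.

predicate = 11111110

VLMAX = VLEN×LMUL/SEW = 256×2/64 = 8
vl ← min(7, 8) = 7
bits (lane 0 leftmost): 11111110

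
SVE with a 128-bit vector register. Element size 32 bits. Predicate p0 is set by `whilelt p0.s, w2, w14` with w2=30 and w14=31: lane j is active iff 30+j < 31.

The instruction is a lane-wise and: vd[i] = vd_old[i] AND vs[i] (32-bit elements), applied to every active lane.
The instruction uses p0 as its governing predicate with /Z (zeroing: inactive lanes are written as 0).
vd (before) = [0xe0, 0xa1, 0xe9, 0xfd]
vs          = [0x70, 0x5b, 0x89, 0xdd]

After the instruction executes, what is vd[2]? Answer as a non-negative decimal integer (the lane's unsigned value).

128-bit reg / 32-bit elem → 4 lanes
p0[j] = (30+j < 31); true for j=0..0 → 1 lanes set
[0] and(0xe0,0x70) = 0x60
[1] tail/zero = 0x00
[2] tail/zero = 0x00
[3] tail/zero = 0x00

vd[2] = 0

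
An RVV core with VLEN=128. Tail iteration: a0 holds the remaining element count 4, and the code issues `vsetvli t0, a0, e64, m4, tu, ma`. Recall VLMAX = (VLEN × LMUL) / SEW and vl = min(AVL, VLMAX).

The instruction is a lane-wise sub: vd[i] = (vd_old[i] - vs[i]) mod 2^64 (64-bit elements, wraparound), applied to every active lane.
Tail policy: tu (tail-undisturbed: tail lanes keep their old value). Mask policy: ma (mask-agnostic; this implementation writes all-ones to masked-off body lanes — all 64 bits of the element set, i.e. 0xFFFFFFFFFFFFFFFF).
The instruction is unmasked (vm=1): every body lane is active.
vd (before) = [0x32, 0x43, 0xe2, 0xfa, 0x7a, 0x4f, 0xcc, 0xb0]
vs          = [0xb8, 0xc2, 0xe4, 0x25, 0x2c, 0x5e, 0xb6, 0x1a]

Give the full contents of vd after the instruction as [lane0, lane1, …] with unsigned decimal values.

VLMAX = VLEN×LMUL/SEW = 128×4/64 = 8
vl = min(AVL, VLMAX) = min(4, 8) = 4
vd[0] sub(0x32,0xb8) -> 0xffffffffffffff7a
vd[1] sub(0x43,0xc2) -> 0xffffffffffffff81
vd[2] sub(0xe2,0xe4) -> 0xfffffffffffffffe
vd[3] sub(0xfa,0x25) -> 0xd5
vd[4] tail/keep -> 0x7a
vd[5] tail/keep -> 0x4f
vd[6] tail/keep -> 0xcc
vd[7] tail/keep -> 0xb0

vd = [18446744073709551482, 18446744073709551489, 18446744073709551614, 213, 122, 79, 204, 176]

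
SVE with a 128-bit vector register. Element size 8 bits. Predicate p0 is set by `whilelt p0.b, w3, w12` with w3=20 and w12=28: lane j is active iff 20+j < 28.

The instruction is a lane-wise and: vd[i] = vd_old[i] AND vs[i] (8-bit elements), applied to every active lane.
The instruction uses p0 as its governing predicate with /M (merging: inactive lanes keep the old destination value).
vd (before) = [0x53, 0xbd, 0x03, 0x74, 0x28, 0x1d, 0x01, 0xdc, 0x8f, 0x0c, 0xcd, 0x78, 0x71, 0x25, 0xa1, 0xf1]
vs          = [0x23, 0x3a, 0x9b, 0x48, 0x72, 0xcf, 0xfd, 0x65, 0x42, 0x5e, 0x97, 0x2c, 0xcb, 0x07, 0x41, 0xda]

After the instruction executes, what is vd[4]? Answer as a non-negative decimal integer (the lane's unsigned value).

vd[4] = 32

register lanes = 128/8 = 16
p0[j] = (20+j < 28); true for j=0..7 → 8 lanes set
  i=0: and(0x53,0x23) → 3
  i=1: and(0xbd,0x3a) → 56
  i=2: and(0x03,0x9b) → 3
  i=3: and(0x74,0x48) → 64
  i=4: and(0x28,0x72) → 32
  i=5: and(0x1d,0xcf) → 13
  i=6: and(0x01,0xfd) → 1
  i=7: and(0xdc,0x65) → 68
  i=8: tail/keep → 143
  i=9: tail/keep → 12
  i=10: tail/keep → 205
  i=11: tail/keep → 120
  i=12: tail/keep → 113
  i=13: tail/keep → 37
  i=14: tail/keep → 161
  i=15: tail/keep → 241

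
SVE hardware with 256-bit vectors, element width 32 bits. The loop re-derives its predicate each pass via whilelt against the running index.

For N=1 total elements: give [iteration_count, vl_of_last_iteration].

256-bit reg / 32-bit elem → 8 lanes
iterations = ceil(1/8) = 1; final-pass vl = 1

[iterations, last_vl] = [1, 1]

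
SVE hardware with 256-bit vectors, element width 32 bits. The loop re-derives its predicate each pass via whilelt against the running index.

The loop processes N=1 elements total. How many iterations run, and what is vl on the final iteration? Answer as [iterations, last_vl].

[iterations, last_vl] = [1, 1]

register lanes = 256/32 = 8
iterations = ceil(1/8) = 1; final-pass vl = 1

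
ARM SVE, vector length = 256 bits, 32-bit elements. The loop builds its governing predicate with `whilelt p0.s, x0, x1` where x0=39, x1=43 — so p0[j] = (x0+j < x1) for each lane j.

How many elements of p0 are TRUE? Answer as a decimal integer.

vl = 4

lane count: 256 div 32 = 8
p0[j] = (39+j < 43); true for j=0..3 → 4 lanes set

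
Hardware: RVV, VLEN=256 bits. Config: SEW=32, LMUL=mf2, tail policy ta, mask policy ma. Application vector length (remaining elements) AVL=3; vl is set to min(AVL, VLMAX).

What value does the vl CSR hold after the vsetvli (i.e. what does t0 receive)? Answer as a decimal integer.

vl = 3

VLMAX = VLEN×LMUL/SEW = 256×1/2/32 = 4
AVL=3 ≤ VLMAX=4, so vl = 3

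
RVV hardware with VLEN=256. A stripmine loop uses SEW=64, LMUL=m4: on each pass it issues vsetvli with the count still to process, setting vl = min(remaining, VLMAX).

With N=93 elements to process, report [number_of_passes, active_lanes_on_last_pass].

lanes per group: 256·4/64 = 16
N=93: ⌈93/16⌉ = 6 iters; last vl = 93 − 5×16 = 13

[iterations, last_vl] = [6, 13]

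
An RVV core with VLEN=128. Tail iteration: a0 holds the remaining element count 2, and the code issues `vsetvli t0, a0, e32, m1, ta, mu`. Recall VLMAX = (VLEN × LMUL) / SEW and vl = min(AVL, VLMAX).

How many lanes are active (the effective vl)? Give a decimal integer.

vl = 2

VLMAX = VLEN×LMUL/SEW = 128×1/32 = 4
AVL=2 ≤ VLMAX=4, so vl = 2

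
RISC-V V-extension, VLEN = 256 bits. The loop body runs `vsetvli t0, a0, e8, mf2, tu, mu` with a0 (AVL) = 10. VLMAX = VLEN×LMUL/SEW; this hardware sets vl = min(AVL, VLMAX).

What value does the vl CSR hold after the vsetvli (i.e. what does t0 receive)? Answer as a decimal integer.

lanes per group: 256·1/2/8 = 16
vl = min(AVL, VLMAX) = min(10, 16) = 10

vl = 10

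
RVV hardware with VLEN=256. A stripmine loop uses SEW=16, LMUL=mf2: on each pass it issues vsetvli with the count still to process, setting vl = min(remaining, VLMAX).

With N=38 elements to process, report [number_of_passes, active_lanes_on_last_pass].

VLMAX = VLEN×LMUL/SEW = 256×1/2/16 = 8
38 elements at 8/iter → 5 passes, remainder 6 on the last

[iterations, last_vl] = [5, 6]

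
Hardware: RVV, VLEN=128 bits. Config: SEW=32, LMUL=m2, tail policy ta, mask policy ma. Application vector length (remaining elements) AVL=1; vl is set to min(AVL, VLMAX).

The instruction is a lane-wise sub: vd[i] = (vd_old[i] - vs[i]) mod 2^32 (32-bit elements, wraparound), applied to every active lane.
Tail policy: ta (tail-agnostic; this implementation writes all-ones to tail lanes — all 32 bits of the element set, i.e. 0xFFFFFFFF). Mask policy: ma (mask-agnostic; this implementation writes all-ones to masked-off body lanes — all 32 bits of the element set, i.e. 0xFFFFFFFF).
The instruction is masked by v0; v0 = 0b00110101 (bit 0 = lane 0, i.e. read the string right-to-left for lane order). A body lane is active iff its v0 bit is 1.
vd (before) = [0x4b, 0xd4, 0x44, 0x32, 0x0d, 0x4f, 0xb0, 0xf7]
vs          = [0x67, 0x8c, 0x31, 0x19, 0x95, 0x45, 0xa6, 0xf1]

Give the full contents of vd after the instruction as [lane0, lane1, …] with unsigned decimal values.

vd = [4294967268, 4294967295, 4294967295, 4294967295, 4294967295, 4294967295, 4294967295, 4294967295]

lanes per group: 128·2/32 = 8
vl ← min(1, 8) = 1
[0] sub(0x4b,0x67) = 0xffffffe4
[1] tail/ones = 0xffffffff
[2] tail/ones = 0xffffffff
[3] tail/ones = 0xffffffff
[4] tail/ones = 0xffffffff
[5] tail/ones = 0xffffffff
[6] tail/ones = 0xffffffff
[7] tail/ones = 0xffffffff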